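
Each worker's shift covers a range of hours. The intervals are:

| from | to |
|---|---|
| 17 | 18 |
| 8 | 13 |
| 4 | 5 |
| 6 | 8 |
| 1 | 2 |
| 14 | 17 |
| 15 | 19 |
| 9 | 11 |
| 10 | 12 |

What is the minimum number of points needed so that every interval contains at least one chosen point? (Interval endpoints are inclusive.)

5

Sort by right endpoint; whenever an interval is uncovered, place a point at its right end.
Sorted: [1,2] [4,5] [6,8] [9,11] [10,12] [8,13] [14,17] [17,18] [15,19]
{[1,2]} hit by 2; {[4,5]} hit by 5; {[6,8]} hit by 8; {[9,11],[10,12],[8,13]} hit by 11; {[14,17],[17,18],[15,19]} hit by 17.
Points: 2, 5, 8, 11, 17 (5 total).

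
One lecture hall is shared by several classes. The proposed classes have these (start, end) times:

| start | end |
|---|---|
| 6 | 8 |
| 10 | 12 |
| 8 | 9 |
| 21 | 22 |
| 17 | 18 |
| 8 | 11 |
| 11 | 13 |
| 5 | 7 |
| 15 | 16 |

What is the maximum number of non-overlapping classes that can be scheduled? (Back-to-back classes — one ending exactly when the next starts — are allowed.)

6

Greedy by earliest finish: after sorting by end time, pick each interval compatible with the last pick.
By end time: (5,7), (6,8), (8,9), (8,11), (10,12), (11,13), (15,16), (17,18), (21,22).
Pick (5,7); next start ≥ 7 → (8,9); next start ≥ 9 → (10,12); next start ≥ 12 → (15,16); next start ≥ 16 → (17,18); next start ≥ 18 → (21,22).
Selected 6 classes.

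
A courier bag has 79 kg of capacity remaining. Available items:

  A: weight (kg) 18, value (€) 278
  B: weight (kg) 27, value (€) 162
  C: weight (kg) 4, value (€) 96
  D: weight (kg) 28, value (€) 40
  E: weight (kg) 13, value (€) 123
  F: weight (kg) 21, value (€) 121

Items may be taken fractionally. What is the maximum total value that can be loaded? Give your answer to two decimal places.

756.95

Greedy by value/weight ratio, highest first.
Ratios (sorted): C 24.00, A 15.44, E 9.46, B 6.00, F 5.76, D 1.43
take C (4 @ 96); take A (18 @ 278); take E (13 @ 123); take B (27 @ 162); take 17/21 of F → 97.95. Capacity used 79/79.
Total value = 756.95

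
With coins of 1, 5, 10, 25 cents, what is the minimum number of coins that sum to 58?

58 = 2×25 + 1×5 + 3×1
Total coins = 2 + 1 + 3 = 6

6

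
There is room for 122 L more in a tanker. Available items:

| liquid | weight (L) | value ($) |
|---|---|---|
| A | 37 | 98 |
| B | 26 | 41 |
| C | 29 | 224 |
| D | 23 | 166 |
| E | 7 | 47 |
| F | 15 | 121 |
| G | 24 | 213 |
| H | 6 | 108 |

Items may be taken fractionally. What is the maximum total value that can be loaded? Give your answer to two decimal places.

Ratios (sorted): H 18.00, G 8.88, F 8.07, C 7.72, D 7.22, E 6.71, A 2.65, B 1.58
take H (6 @ 108); take G (24 @ 213); take F (15 @ 121); take C (29 @ 224); take D (23 @ 166); take E (7 @ 47); take 18/37 of A → 47.68. Capacity used 122/122.
Total value = 926.68

926.68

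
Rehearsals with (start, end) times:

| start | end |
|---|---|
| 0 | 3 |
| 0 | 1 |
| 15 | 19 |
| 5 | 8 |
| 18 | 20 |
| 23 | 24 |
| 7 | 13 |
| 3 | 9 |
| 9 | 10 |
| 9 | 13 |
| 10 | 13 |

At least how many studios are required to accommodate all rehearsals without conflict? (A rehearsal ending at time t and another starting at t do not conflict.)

3

The answer is the maximum number of intervals overlapping at any instant.
Events (time:±→running): 0:+→1 0:+→2 1:-→1 3:-→0 3:+→1 5:+→2 7:+→3 … peak 3.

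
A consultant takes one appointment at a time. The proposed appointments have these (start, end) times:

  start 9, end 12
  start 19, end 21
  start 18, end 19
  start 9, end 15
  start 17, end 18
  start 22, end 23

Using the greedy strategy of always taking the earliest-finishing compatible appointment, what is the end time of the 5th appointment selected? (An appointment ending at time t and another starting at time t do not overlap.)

Sorted by end: (9,12)  (9,15)  (17,18)  (18,19)  (19,21)  (22,23)
take (9,12); take (17,18); take (18,19); take (19,21); take (22,23).
Selected: (9,12) (17,18) (18,19) (19,21) (22,23)

23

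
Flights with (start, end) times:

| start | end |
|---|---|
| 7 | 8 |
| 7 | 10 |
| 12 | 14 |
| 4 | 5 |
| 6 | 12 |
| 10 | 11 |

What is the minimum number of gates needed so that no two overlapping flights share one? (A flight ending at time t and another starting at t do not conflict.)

3

The answer is the maximum number of intervals overlapping at any instant.
starts: [4, 6, 7, 7, 10, 12]
ends:   [5, 8, 10, 11, 12, 14]
s4→1 e5→0 s6→1 s7→2 s7→3  — peak 3.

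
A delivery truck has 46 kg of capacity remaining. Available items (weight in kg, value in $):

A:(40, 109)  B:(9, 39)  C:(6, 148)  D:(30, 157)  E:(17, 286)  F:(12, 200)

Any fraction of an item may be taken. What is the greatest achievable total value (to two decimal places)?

Ratios (sorted): C 24.67, E 16.82, F 16.67, D 5.23, B 4.33, A 2.73
take C (6 @ 148); take E (17 @ 286); take F (12 @ 200); take 11/30 of D → 57.57. Capacity used 46/46.
Total value = 691.57

691.57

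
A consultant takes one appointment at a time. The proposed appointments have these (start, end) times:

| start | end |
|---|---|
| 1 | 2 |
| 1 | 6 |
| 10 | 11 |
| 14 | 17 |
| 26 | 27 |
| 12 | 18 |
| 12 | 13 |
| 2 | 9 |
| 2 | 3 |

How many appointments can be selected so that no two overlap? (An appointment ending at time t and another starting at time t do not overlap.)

6

Order by finish time; keep every interval that doesn't clash with the previous kept one.
Sorted by end: (1,2)  (2,3)  (1,6)  (2,9)  (10,11)  (12,13)  (14,17)  (12,18)  (26,27)
take (1,2); take (2,3); skip (1,6); take (10,11); take (12,13); take (14,17); take (26,27).
Selected 6 appointments.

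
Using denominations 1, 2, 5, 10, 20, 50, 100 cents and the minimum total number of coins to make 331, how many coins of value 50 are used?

0

Greedy: take as many of the largest coin as possible, then repeat with the remainder.
331 − 3×100→31 − 1×20→11 − 1×10→1 − 1×1→0
Count of 50: 0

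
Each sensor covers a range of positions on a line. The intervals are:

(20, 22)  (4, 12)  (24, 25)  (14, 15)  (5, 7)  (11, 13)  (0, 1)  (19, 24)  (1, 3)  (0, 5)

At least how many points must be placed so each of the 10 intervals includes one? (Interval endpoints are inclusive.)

6

Process intervals by earliest right end; each time one isn't hit yet, stab at its right endpoint.
Sorted: [0,1] [1,3] [0,5] [5,7] [4,12] [11,13] [14,15] [20,22] [19,24] [24,25]
{[0,1],[1,3],[0,5]} hit by 1; {[5,7],[4,12]} hit by 7; {[11,13]} hit by 13; {[14,15]} hit by 15; {[20,22],[19,24]} hit by 22; {[24,25]} hit by 25.
Points: 1, 7, 13, 15, 22, 25 (6 total).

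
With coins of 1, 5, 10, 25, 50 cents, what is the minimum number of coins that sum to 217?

8

217 − 4×50→17 − 1×10→7 − 1×5→2 − 2×1→0
Total coins = 4 + 1 + 1 + 2 = 8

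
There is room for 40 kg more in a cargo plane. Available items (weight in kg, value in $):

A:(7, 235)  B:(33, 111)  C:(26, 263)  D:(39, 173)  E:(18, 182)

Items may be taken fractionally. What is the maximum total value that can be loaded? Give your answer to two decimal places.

Sort by value per unit weight and fill in that order.
Order: A (235/7=33.57) > C (263/26=10.12) > E (182/18=10.11) > D (173/39=4.44) > B (111/33=3.36)
Fill: take A (7 @ 235) → take C (26 @ 263) → take 7/18 of E → 70.78; 40/40 used.
Total value = 568.78

568.78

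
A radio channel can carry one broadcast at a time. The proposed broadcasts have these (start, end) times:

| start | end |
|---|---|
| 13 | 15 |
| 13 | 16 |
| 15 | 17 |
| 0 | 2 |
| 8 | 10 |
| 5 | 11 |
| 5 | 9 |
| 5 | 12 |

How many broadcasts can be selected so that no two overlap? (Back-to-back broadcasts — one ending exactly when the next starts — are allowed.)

4

Order by finish time; keep every interval that doesn't clash with the previous kept one.
By end time: (0,2), (5,9), (8,10), (5,11), (5,12), (13,15), (13,16), (15,17).
Pick (0,2); next start ≥ 2 → (5,9); next start ≥ 9 → (13,15); next start ≥ 15 → (15,17).
Selected 4 broadcasts.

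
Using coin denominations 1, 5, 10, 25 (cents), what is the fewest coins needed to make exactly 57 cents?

5

Use the largest denomination that fits, subtract, and repeat.
57 − 2×25→7 − 1×5→2 − 2×1→0
Total coins = 2 + 1 + 2 = 5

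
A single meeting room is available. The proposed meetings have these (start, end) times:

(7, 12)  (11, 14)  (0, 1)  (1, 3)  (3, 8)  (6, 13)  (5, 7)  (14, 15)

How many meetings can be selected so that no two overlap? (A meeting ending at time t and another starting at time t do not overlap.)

Greedy by earliest finish: after sorting by end time, pick each interval compatible with the last pick.
By end time: (0,1), (1,3), (5,7), (3,8), (7,12), (6,13), (11,14), (14,15).
Pick (0,1); next start ≥ 1 → (1,3); next start ≥ 3 → (5,7); next start ≥ 7 → (7,12); next start ≥ 12 → (14,15).
Selected 5 meetings.

5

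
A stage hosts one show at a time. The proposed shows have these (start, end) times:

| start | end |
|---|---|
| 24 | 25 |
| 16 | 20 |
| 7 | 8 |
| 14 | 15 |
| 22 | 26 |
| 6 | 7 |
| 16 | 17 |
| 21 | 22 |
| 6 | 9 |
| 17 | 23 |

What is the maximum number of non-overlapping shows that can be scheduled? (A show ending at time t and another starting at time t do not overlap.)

6

By end time: (6,7), (7,8), (6,9), (14,15), (16,17), (16,20), (21,22), (17,23), (24,25), (22,26).
Pick (6,7); next start ≥ 7 → (7,8); next start ≥ 8 → (14,15); next start ≥ 15 → (16,17); next start ≥ 17 → (21,22); next start ≥ 22 → (24,25).
Selected 6 shows.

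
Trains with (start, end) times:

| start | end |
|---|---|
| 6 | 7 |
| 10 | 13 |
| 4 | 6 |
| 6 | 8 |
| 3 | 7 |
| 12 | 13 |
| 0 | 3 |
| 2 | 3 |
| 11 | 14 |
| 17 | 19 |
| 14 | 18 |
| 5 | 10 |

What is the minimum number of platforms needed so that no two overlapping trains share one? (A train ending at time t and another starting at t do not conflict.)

starts: [0, 2, 3, 4, 5, 6, 6, 10, 11, 12, 14, 17]
ends:   [3, 3, 6, 7, 7, 8, 10, 13, 13, 14, 18, 19]
s0→1 s2→2 e3→1 e3→0 s3→1 s4→2 s5→3 e6→2 s6→3 s6→4  — peak 4.

4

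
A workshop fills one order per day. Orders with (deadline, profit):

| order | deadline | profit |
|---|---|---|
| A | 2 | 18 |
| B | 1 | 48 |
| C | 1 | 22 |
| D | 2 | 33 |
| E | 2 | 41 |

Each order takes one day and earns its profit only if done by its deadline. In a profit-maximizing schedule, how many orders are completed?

By profit: B(d1,48), E(d2,41), D(d2,33), C(d1,22), A(d2,18)
B→slot 1; E→slot 2; D skipped; C skipped; A skipped.
2 of 5 scheduled.

2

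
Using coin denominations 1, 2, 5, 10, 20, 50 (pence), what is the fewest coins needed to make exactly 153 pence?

153 = 3×50 + 1×2 + 1×1
Total coins = 3 + 1 + 1 = 5

5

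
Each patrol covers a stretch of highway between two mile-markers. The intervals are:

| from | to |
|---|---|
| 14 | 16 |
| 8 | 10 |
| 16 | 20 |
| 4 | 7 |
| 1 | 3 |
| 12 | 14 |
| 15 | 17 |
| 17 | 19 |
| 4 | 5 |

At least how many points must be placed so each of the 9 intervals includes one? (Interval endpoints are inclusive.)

5

By right end: [1,3]  [4,5]  [4,7]  [8,10]  [12,14]  [14,16]  [15,17]  [17,19]  [16,20]
[1,3] uncovered → point at 3; [4,5] uncovered → point at 5; [8,10] uncovered → point at 10; [12,14] uncovered → point at 14; [15,17] uncovered → point at 17.
Points: 3, 5, 10, 14, 17 (5 total).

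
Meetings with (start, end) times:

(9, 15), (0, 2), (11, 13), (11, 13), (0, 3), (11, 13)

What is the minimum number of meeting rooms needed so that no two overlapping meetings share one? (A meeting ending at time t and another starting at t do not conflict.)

Count concurrent intervals with a sweep; the peak is the room count.
Events (time:±→running): 0:+→1 0:+→2 2:-→1 3:-→0 9:+→1 11:+→2 11:+→3 11:+→4 … peak 4.

4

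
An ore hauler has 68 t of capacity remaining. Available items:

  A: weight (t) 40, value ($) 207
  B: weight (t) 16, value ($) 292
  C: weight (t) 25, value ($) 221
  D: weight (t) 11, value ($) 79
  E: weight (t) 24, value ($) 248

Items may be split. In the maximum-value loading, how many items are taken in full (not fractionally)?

3

Greedy by value/weight ratio, highest first.
Ratios (sorted): B 18.25, E 10.33, C 8.84, D 7.18, A 5.17
take B (16 @ 292); take E (24 @ 248); take C (25 @ 221); take 3/11 of D → 21.55. Capacity used 68/68.
3 item(s) taken whole; one partial (take 3/11 of D).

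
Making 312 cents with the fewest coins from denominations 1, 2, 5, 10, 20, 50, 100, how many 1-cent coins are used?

Greedy: take as many of the largest coin as possible, then repeat with the remainder.
312 − 3×100→12 − 1×10→2 − 1×2→0
Count of 1: 0

0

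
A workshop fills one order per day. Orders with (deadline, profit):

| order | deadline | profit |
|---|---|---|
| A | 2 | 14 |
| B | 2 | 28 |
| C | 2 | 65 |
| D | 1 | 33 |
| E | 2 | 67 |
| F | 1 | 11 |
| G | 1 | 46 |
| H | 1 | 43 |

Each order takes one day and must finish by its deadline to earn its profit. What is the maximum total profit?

Sort by profit descending; place each in the latest free slot ≤ its deadline.
By profit: E(d2,67), C(d2,65), G(d1,46), H(d1,43), D(d1,33), B(d2,28), A(d2,14), F(d1,11)
E→slot 2; C→slot 1; G skipped; H skipped; D skipped; B skipped; A skipped; F skipped.
Profit = 65 + 67 = 132

132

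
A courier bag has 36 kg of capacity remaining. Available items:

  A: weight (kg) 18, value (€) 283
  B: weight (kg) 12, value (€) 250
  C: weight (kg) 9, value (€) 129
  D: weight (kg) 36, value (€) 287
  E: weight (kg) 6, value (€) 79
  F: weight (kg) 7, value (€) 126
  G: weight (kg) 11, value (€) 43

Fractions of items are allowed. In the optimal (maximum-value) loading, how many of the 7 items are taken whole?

Greedy by value/weight ratio, highest first.
Order: B (250/12=20.83) > F (126/7=18.00) > A (283/18=15.72) > C (129/9=14.33) > E (79/6=13.17) > D (287/36=7.97) > G (43/11=3.91)
Fill: take B (12 @ 250) → take F (7 @ 126) → take 17/18 of A → 267.28; 36/36 used.
2 item(s) taken whole; one partial (take 17/18 of A).

2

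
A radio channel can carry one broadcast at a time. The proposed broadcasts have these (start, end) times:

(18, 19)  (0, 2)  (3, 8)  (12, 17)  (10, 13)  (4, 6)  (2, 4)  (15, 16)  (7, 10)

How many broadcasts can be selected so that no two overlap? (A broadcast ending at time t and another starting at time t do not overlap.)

7

Order by finish time; keep every interval that doesn't clash with the previous kept one.
Sorted by end: (0,2)  (2,4)  (4,6)  (3,8)  (7,10)  (10,13)  (15,16)  (12,17)  (18,19)
take (0,2); take (2,4); take (4,6); take (7,10); take (10,13); take (15,16); take (18,19).
Selected 7 broadcasts.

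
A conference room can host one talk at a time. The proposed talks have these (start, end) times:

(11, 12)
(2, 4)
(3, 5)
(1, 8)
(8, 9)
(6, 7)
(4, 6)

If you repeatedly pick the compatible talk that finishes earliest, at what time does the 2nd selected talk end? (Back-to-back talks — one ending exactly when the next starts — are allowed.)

6

Greedy by earliest finish: after sorting by end time, pick each interval compatible with the last pick.
By end time: (2,4), (3,5), (4,6), (6,7), (1,8), (8,9), (11,12).
Pick (2,4); next start ≥ 4 → (4,6); next start ≥ 6 → (6,7); next start ≥ 7 → (8,9); next start ≥ 9 → (11,12).
Selected: (2,4) (4,6) (6,7) (8,9) (11,12)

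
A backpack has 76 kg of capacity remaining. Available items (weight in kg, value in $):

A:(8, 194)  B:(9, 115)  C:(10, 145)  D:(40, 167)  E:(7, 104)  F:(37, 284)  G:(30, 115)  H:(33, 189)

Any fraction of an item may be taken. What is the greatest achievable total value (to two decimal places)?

870.64

Greedy by value/weight ratio, highest first.
Order: A (194/8=24.25) > E (104/7=14.86) > C (145/10=14.50) > B (115/9=12.78) > F (284/37=7.68) > H (189/33=5.73) > D (167/40=4.17) > G (115/30=3.83)
Fill: take A (8 @ 194) → take E (7 @ 104) → take C (10 @ 145) → take B (9 @ 115) → take F (37 @ 284) → take 5/33 of H → 28.64; 76/76 used.
Total value = 870.64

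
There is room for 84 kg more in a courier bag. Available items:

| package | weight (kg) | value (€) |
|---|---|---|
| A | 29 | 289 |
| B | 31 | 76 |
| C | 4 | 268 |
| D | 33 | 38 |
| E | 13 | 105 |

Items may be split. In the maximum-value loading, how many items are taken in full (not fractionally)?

4

Ratios (sorted): C 67.00, A 9.97, E 8.08, B 2.45, D 1.15
take C (4 @ 268); take A (29 @ 289); take E (13 @ 105); take B (31 @ 76); take 7/33 of D → 8.06. Capacity used 84/84.
4 item(s) taken whole; one partial (take 7/33 of D).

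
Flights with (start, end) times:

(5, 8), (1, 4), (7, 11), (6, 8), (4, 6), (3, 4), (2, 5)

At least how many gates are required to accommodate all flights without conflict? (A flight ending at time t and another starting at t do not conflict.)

Count concurrent intervals with a sweep; the peak is the room count.
Events (time:±→running): 1:+→1 2:+→2 3:+→3 … peak 3.

3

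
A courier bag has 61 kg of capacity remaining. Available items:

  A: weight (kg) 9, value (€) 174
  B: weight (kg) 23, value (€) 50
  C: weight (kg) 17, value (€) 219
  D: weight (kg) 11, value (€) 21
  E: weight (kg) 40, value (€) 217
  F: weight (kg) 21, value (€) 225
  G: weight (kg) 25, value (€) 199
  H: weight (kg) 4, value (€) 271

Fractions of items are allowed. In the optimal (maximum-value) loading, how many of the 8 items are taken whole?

Sort by value per unit weight and fill in that order.
Ratios (sorted): H 67.75, A 19.33, C 12.88, F 10.71, G 7.96, E 5.42, B 2.17, D 1.91
take H (4 @ 271); take A (9 @ 174); take C (17 @ 219); take F (21 @ 225); take 10/25 of G → 79.60. Capacity used 61/61.
4 item(s) taken whole; one partial (take 10/25 of G).

4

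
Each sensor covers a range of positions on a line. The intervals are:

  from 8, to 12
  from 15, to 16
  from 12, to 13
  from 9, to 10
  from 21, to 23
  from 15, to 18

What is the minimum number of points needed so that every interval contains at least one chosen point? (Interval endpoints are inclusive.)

Sort by right endpoint; whenever an interval is uncovered, place a point at its right end.
Sorted: [9,10] [8,12] [12,13] [15,16] [15,18] [21,23]
{[9,10],[8,12]} hit by 10; {[12,13]} hit by 13; {[15,16],[15,18]} hit by 16; {[21,23]} hit by 23.
Points: 10, 13, 16, 23 (4 total).

4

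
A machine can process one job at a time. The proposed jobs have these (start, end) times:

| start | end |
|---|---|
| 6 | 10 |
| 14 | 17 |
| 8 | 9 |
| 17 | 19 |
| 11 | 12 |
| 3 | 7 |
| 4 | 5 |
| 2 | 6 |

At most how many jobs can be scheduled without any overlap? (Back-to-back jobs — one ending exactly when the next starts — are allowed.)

5

Sorted by end: (4,5)  (2,6)  (3,7)  (8,9)  (6,10)  (11,12)  (14,17)  (17,19)
take (4,5); skip (2,6); skip (3,7); take (8,9); take (11,12); take (14,17); take (17,19).
Selected 5 jobs.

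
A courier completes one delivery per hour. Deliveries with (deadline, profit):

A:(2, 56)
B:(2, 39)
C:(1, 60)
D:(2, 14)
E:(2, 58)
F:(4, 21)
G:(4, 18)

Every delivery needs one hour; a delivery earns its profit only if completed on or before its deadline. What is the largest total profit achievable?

157

By profit: C(d1,60), E(d2,58), A(d2,56), B(d2,39), F(d4,21), G(d4,18), D(d2,14)
C→slot 1; E→slot 2; A skipped; B skipped; F→slot 4; G→slot 3; D skipped.
Profit = 60 + 58 + 18 + 21 = 157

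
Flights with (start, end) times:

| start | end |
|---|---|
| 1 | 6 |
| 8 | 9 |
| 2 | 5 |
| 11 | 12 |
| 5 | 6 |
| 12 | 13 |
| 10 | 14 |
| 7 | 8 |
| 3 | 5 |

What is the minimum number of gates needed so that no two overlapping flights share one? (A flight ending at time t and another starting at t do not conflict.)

3

Events (time:±→running): 1:+→1 2:+→2 3:+→3 … peak 3.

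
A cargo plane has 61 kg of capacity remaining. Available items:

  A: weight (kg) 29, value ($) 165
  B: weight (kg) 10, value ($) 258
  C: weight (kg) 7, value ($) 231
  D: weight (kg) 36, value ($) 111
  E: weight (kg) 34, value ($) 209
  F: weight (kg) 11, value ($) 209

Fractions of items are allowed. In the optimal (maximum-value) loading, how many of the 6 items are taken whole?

3

Ratios (sorted): C 33.00, B 25.80, F 19.00, E 6.15, A 5.69, D 3.08
take C (7 @ 231); take B (10 @ 258); take F (11 @ 209); take 33/34 of E → 202.85. Capacity used 61/61.
3 item(s) taken whole; one partial (take 33/34 of E).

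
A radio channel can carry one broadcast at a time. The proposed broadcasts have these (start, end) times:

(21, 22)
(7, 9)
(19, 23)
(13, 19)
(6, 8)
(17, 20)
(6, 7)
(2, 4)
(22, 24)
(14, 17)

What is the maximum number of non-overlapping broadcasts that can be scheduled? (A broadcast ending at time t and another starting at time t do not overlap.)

Sort by end time and greedily take each interval whose start is ≥ the last chosen end.
Sorted by end: (2,4)  (6,7)  (6,8)  (7,9)  (14,17)  (13,19)  (17,20)  (21,22)  (19,23)  (22,24)
take (2,4); take (6,7); skip (6,8); take (7,9); take (14,17); skip (13,19); take (17,20); take (21,22); skip (19,23); take (22,24).
Selected 7 broadcasts.

7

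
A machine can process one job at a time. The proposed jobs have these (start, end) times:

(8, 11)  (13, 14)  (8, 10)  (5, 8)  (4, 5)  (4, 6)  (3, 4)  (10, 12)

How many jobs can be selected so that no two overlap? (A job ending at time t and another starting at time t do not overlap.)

Sort by end time and greedily take each interval whose start is ≥ the last chosen end.
Sorted by end: (3,4)  (4,5)  (4,6)  (5,8)  (8,10)  (8,11)  (10,12)  (13,14)
take (3,4); take (4,5); skip (4,6); take (5,8); take (8,10); skip (8,11); take (10,12); take (13,14).
Selected 6 jobs.

6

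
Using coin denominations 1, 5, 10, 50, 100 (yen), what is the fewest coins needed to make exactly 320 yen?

5

Use the largest denomination that fits, subtract, and repeat.
320 − 3×100→20 − 2×10→0
Total coins = 3 + 2 = 5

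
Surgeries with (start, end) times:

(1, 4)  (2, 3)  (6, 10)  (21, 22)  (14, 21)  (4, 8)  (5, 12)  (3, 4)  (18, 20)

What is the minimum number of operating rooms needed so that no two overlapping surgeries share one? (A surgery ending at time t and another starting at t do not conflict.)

Events (time:±→running): 1:+→1 2:+→2 3:-→1 3:+→2 4:-→1 4:-→0 4:+→1 5:+→2 6:+→3 … peak 3.

3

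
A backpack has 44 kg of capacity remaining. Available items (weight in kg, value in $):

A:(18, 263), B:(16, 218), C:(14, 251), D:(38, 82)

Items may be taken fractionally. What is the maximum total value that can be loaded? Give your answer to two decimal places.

677.50

Greedy by value/weight ratio, highest first.
Ratios (sorted): C 17.93, A 14.61, B 13.62, D 2.16
take C (14 @ 251); take A (18 @ 263); take 12/16 of B → 163.50. Capacity used 44/44.
Total value = 677.50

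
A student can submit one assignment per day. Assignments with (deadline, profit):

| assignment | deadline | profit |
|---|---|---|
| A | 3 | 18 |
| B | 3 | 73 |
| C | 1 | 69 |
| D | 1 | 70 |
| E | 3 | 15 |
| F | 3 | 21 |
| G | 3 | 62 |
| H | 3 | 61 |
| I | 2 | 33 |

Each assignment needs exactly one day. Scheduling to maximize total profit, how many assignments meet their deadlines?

Take jobs in profit order; each goes to the latest open slot no later than its deadline.
Profit order: B=73 D=70 C=69 G=62 H=61 I=33 F=21 A=18 E=15
Assign: B→slot 3, D→slot 1, C skipped, G→slot 2, H skipped, I skipped, F skipped, A skipped, E skipped.
Slots: [1:D] [2:G] [3:B]
3 of 9 scheduled.

3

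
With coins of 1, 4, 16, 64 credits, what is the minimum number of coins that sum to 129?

3

129 = 2×64 + 1×1
Total coins = 2 + 1 = 3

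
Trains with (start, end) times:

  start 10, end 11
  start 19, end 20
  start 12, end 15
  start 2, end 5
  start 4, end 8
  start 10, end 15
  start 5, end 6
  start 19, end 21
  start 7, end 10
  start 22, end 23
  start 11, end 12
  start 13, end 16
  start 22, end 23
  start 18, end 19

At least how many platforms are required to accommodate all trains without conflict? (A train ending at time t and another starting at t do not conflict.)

3

Events (time:±→running): 2:+→1 4:+→2 5:-→1 5:+→2 6:-→1 7:+→2 8:-→1 10:-→0 10:+→1 10:+→2 11:-→1 11:+→2 12:-→1 12:+→2 13:+→3 … peak 3.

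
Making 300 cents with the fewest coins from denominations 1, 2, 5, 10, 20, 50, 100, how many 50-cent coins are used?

0

Greedy: take as many of the largest coin as possible, then repeat with the remainder.
300 − 3×100→0
Count of 50: 0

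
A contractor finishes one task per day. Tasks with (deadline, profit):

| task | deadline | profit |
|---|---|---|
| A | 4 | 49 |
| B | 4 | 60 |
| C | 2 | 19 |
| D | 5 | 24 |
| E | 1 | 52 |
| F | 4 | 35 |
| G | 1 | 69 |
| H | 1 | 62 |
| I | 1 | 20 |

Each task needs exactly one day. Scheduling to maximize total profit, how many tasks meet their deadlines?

Sort by profit descending; place each in the latest free slot ≤ its deadline.
By profit: G(d1,69), H(d1,62), B(d4,60), E(d1,52), A(d4,49), F(d4,35), D(d5,24), I(d1,20), C(d2,19)
G→slot 1; H skipped; B→slot 4; E skipped; A→slot 3; F→slot 2; D→slot 5; I skipped; C skipped.
5 of 9 scheduled.

5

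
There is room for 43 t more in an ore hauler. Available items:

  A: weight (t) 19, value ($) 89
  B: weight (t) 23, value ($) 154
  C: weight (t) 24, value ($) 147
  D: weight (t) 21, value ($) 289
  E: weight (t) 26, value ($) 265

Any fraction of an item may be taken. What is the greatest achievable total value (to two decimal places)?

513.23

Sort by value per unit weight and fill in that order.
Order: D (289/21=13.76) > E (265/26=10.19) > B (154/23=6.70) > C (147/24=6.12) > A (89/19=4.68)
Fill: take D (21 @ 289) → take 22/26 of E → 224.23; 43/43 used.
Total value = 513.23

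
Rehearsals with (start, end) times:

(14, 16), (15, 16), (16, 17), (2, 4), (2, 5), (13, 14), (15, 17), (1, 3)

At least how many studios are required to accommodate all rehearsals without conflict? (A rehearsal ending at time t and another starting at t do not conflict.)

3

Count concurrent intervals with a sweep; the peak is the room count.
Events (time:±→running): 1:+→1 2:+→2 2:+→3 … peak 3.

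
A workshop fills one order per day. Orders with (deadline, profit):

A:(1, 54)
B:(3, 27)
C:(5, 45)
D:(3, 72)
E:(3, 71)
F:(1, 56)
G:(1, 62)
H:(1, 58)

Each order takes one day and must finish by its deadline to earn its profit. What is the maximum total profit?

Sort by profit descending; place each in the latest free slot ≤ its deadline.
By profit: D(d3,72), E(d3,71), G(d1,62), H(d1,58), F(d1,56), A(d1,54), C(d5,45), B(d3,27)
D→slot 3; E→slot 2; G→slot 1; H skipped; F skipped; A skipped; C→slot 5; B skipped.
Profit = 62 + 71 + 72 + 45 = 250

250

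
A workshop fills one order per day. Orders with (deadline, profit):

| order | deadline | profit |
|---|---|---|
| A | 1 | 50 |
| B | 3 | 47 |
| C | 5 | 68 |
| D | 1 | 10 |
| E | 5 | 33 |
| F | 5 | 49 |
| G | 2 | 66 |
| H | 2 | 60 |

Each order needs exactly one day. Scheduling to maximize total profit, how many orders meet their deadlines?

5

Sort by profit descending; place each in the latest free slot ≤ its deadline.
By profit: C(d5,68), G(d2,66), H(d2,60), A(d1,50), F(d5,49), B(d3,47), E(d5,33), D(d1,10)
C→slot 5; G→slot 2; H→slot 1; A skipped; F→slot 4; B→slot 3; E skipped; D skipped.
5 of 8 scheduled.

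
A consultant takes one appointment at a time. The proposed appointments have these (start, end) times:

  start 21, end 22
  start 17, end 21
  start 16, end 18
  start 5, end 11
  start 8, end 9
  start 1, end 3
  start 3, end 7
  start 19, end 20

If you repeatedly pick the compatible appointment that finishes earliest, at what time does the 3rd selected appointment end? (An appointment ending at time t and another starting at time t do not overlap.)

9

Order by finish time; keep every interval that doesn't clash with the previous kept one.
Sorted by end: (1,3)  (3,7)  (8,9)  (5,11)  (16,18)  (19,20)  (17,21)  (21,22)
take (1,3); take (3,7); take (8,9); skip (5,11); take (16,18); take (19,20); take (21,22).
Selected: (1,3) (3,7) (8,9) (16,18) (19,20) (21,22)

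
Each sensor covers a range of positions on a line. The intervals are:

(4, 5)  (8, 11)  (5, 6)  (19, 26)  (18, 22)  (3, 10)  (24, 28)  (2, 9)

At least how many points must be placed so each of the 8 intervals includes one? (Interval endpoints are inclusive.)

4

Sorted: [4,5] [5,6] [2,9] [3,10] [8,11] [18,22] [19,26] [24,28]
{[4,5],[5,6],[2,9],[3,10]} hit by 5; {[8,11]} hit by 11; {[18,22],[19,26]} hit by 22; {[24,28]} hit by 28.
Points: 5, 11, 22, 28 (4 total).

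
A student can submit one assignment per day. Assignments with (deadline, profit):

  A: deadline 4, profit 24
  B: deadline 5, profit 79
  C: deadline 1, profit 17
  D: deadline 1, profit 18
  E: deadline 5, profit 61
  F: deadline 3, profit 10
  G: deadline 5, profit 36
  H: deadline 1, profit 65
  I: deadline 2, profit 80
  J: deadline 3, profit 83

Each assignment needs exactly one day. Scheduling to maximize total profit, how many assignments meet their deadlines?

Sort by profit descending; place each in the latest free slot ≤ its deadline.
By profit: J(d3,83), I(d2,80), B(d5,79), H(d1,65), E(d5,61), G(d5,36), A(d4,24), D(d1,18), C(d1,17), F(d3,10)
J→slot 3; I→slot 2; B→slot 5; H→slot 1; E→slot 4; G skipped; A skipped; D skipped; C skipped; F skipped.
5 of 10 scheduled.

5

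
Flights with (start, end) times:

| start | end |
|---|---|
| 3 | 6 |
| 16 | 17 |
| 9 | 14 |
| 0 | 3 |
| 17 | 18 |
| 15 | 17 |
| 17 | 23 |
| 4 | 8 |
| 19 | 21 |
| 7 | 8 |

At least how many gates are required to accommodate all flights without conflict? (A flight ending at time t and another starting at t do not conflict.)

Count concurrent intervals with a sweep; the peak is the room count.
Events (time:±→running): 0:+→1 3:-→0 3:+→1 4:+→2 … peak 2.

2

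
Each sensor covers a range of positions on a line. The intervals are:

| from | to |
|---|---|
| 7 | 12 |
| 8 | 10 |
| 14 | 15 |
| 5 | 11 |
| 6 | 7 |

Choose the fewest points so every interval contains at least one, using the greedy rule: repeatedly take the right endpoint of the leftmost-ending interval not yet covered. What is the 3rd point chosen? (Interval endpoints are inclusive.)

Sorted: [6,7] [8,10] [5,11] [7,12] [14,15]
{[6,7]} hit by 7; {[8,10],[5,11],[7,12]} hit by 10; {[14,15]} hit by 15.
Points: 7, 10, 15 (3 total).

15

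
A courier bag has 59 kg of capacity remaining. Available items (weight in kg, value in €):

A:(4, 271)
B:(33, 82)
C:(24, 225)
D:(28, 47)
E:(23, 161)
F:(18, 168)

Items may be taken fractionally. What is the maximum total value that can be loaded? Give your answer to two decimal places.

Greedy by value/weight ratio, highest first.
Ratios (sorted): A 67.75, C 9.38, F 9.33, E 7.00, B 2.48, D 1.68
take A (4 @ 271); take C (24 @ 225); take F (18 @ 168); take 13/23 of E → 91.00. Capacity used 59/59.
Total value = 755.00

755.00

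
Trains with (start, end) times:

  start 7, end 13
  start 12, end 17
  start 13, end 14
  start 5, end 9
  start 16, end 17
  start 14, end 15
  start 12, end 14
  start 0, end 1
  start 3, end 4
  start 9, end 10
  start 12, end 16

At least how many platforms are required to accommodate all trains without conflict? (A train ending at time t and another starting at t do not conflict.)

starts: [0, 3, 5, 7, 9, 12, 12, 12, 13, 14, 16]
ends:   [1, 4, 9, 10, 13, 14, 14, 15, 16, 17, 17]
s0→1 e1→0 s3→1 e4→0 s5→1 s7→2 e9→1 s9→2 e10→1 s12→2 s12→3 s12→4  — peak 4.

4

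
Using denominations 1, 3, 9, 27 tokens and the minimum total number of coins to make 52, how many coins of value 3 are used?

Use the largest denomination that fits, subtract, and repeat.
52 = 1×27 + 2×9 + 2×3 + 1×1
Count of 3: 2

2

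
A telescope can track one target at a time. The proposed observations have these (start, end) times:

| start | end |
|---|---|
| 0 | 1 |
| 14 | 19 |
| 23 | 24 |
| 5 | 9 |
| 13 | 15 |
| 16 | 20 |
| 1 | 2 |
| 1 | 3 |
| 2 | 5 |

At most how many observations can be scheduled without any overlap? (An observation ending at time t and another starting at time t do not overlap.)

7

Order by finish time; keep every interval that doesn't clash with the previous kept one.
By end time: (0,1), (1,2), (1,3), (2,5), (5,9), (13,15), (14,19), (16,20), (23,24).
Pick (0,1); next start ≥ 1 → (1,2); next start ≥ 2 → (2,5); next start ≥ 5 → (5,9); next start ≥ 9 → (13,15); next start ≥ 15 → (16,20); next start ≥ 20 → (23,24).
Selected 7 observations.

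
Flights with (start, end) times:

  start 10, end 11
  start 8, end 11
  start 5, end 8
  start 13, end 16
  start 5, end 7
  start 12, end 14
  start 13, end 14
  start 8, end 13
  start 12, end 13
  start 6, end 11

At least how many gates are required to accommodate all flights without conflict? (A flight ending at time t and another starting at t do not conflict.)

Count concurrent intervals with a sweep; the peak is the room count.
Events (time:±→running): 5:+→1 5:+→2 6:+→3 7:-→2 8:-→1 8:+→2 8:+→3 10:+→4 … peak 4.

4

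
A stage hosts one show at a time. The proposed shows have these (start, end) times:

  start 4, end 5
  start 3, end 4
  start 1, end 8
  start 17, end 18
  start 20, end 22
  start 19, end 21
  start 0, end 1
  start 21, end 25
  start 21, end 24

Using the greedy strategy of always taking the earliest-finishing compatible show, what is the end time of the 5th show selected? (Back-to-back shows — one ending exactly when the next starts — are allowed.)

21

Sort by end time and greedily take each interval whose start is ≥ the last chosen end.
By end time: (0,1), (3,4), (4,5), (1,8), (17,18), (19,21), (20,22), (21,24), (21,25).
Pick (0,1); next start ≥ 1 → (3,4); next start ≥ 4 → (4,5); next start ≥ 5 → (17,18); next start ≥ 18 → (19,21); next start ≥ 21 → (21,24).
Selected: (0,1) (3,4) (4,5) (17,18) (19,21) (21,24)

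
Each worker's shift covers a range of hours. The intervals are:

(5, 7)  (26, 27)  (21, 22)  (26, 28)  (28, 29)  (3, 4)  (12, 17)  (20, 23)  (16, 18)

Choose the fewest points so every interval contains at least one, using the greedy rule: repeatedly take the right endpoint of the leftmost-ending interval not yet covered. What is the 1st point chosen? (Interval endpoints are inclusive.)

Sort by right endpoint; whenever an interval is uncovered, place a point at its right end.
Sorted: [3,4] [5,7] [12,17] [16,18] [21,22] [20,23] [26,27] [26,28] [28,29]
{[3,4]} hit by 4; {[5,7]} hit by 7; {[12,17],[16,18]} hit by 17; {[21,22],[20,23]} hit by 22; {[26,27],[26,28]} hit by 27; {[28,29]} hit by 29.
Points: 4, 7, 17, 22, 27, 29 (6 total).

4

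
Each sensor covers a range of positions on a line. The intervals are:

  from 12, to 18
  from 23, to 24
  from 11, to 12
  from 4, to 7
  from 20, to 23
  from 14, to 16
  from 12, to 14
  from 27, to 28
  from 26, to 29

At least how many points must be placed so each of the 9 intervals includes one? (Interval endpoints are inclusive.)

5

By right end: [4,7]  [11,12]  [12,14]  [14,16]  [12,18]  [20,23]  [23,24]  [27,28]  [26,29]
[4,7] uncovered → point at 7; [11,12] uncovered → point at 12; [14,16] uncovered → point at 16; [20,23] uncovered → point at 23; [27,28] uncovered → point at 28.
Points: 7, 12, 16, 23, 28 (5 total).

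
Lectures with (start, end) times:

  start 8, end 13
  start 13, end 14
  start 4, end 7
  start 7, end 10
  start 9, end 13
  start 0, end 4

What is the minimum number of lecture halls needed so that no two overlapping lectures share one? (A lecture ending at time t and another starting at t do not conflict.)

3

starts: [0, 4, 7, 8, 9, 13]
ends:   [4, 7, 10, 13, 13, 14]
s0→1 e4→0 s4→1 e7→0 s7→1 s8→2 s9→3  — peak 3.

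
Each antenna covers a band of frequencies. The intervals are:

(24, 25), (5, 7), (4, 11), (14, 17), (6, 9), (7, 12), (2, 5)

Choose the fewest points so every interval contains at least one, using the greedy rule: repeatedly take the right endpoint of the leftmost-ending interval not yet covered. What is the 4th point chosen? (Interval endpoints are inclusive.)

Sort by right endpoint; whenever an interval is uncovered, place a point at its right end.
Sorted: [2,5] [5,7] [6,9] [4,11] [7,12] [14,17] [24,25]
{[2,5],[5,7]} hit by 5; {[6,9],[4,11],[7,12]} hit by 9; {[14,17]} hit by 17; {[24,25]} hit by 25.
Points: 5, 9, 17, 25 (4 total).

25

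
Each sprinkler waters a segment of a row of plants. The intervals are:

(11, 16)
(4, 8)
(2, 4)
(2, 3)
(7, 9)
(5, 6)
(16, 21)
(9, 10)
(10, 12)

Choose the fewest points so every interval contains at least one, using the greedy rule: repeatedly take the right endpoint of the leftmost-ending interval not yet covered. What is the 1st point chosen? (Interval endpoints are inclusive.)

Sorted: [2,3] [2,4] [5,6] [4,8] [7,9] [9,10] [10,12] [11,16] [16,21]
{[2,3],[2,4]} hit by 3; {[5,6],[4,8]} hit by 6; {[7,9],[9,10]} hit by 9; {[10,12],[11,16]} hit by 12; {[16,21]} hit by 21.
Points: 3, 6, 9, 12, 21 (5 total).

3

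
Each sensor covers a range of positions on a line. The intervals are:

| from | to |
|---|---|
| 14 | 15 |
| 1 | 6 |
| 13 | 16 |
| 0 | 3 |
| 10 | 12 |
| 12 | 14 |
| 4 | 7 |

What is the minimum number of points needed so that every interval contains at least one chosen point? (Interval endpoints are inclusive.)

Process intervals by earliest right end; each time one isn't hit yet, stab at its right endpoint.
By right end: [0,3]  [1,6]  [4,7]  [10,12]  [12,14]  [14,15]  [13,16]
[0,3] uncovered → point at 3; [4,7] uncovered → point at 7; [10,12] uncovered → point at 12; [14,15] uncovered → point at 15.
Points: 3, 7, 12, 15 (4 total).

4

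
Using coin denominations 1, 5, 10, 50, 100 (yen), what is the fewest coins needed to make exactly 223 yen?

7

223 = 2×100 + 2×10 + 3×1
Total coins = 2 + 2 + 3 = 7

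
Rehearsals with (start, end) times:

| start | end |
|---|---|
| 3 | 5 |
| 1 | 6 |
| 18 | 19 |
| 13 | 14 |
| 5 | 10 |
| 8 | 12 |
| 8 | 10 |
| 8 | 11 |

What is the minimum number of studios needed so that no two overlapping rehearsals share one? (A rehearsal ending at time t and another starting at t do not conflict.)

Count concurrent intervals with a sweep; the peak is the room count.
starts: [1, 3, 5, 8, 8, 8, 13, 18]
ends:   [5, 6, 10, 10, 11, 12, 14, 19]
s1→1 s3→2 e5→1 s5→2 e6→1 s8→2 s8→3 s8→4  — peak 4.

4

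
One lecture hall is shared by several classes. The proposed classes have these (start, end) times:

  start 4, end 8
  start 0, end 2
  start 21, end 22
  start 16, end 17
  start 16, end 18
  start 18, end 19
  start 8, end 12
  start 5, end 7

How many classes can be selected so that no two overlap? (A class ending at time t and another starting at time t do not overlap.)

6

Sorted by end: (0,2)  (5,7)  (4,8)  (8,12)  (16,17)  (16,18)  (18,19)  (21,22)
take (0,2); take (5,7); take (8,12); take (16,17); skip (16,18); take (18,19); take (21,22).
Selected 6 classes.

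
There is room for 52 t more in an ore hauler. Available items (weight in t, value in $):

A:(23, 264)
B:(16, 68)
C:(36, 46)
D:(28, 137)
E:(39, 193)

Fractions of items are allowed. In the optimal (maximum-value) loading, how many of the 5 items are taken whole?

1

Greedy by value/weight ratio, highest first.
Order: A (264/23=11.48) > E (193/39=4.95) > D (137/28=4.89) > B (68/16=4.25) > C (46/36=1.28)
Fill: take A (23 @ 264) → take 29/39 of E → 143.51; 52/52 used.
1 item(s) taken whole; one partial (take 29/39 of E).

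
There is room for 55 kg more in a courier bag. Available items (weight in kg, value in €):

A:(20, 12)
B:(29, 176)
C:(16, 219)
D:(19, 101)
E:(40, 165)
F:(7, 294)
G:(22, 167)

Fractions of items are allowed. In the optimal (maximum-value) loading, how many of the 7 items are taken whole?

3

Greedy by value/weight ratio, highest first.
Order: F (294/7=42.00) > C (219/16=13.69) > G (167/22=7.59) > B (176/29=6.07) > D (101/19=5.32) > E (165/40=4.12) > A (12/20=0.60)
Fill: take F (7 @ 294) → take C (16 @ 219) → take G (22 @ 167) → take 10/29 of B → 60.69; 55/55 used.
3 item(s) taken whole; one partial (take 10/29 of B).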